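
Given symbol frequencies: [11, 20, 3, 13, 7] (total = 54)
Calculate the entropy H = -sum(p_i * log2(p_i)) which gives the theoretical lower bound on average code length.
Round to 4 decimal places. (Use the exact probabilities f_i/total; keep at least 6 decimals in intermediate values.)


Per-symbol terms -p_i * log2(p_i) with p_i = f_i/54:
  p = 11/54 = 0.203704: log2(p) = -2.295456, -p*log2(p) = 0.467593
  p = 20/54 = 0.370370: log2(p) = -1.432959, -p*log2(p) = 0.530726
  p = 3/54 = 0.055556: log2(p) = -4.169925, -p*log2(p) = 0.231663
  p = 13/54 = 0.240741: log2(p) = -2.054448, -p*log2(p) = 0.494589
  p = 7/54 = 0.129630: log2(p) = -2.947533, -p*log2(p) = 0.382088
H = 0.467593 + 0.530726 + 0.231663 + 0.494589 + 0.382088 = 2.106659

H = 2.1067 bits/symbol


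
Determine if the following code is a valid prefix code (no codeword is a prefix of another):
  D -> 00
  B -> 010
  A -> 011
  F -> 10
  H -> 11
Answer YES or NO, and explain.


Checking each pair (does one codeword prefix another?):
  D='00' vs B='010': no prefix
  D='00' vs A='011': no prefix
  D='00' vs F='10': no prefix
  D='00' vs H='11': no prefix
  B='010' vs D='00': no prefix
  B='010' vs A='011': no prefix
  B='010' vs F='10': no prefix
  B='010' vs H='11': no prefix
  A='011' vs D='00': no prefix
  A='011' vs B='010': no prefix
  A='011' vs F='10': no prefix
  A='011' vs H='11': no prefix
  F='10' vs D='00': no prefix
  F='10' vs B='010': no prefix
  F='10' vs A='011': no prefix
  F='10' vs H='11': no prefix
  H='11' vs D='00': no prefix
  H='11' vs B='010': no prefix
  H='11' vs A='011': no prefix
  H='11' vs F='10': no prefix
No violation found over all pairs.

YES -- this is a valid prefix code. No codeword is a prefix of any other codeword.


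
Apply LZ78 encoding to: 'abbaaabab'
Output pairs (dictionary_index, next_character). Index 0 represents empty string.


LZ78 encoding steps:
Dictionary: {0: ''}
Step 1: w='' (idx 0), next='a' -> output (0, 'a'), add 'a' as idx 1
Step 2: w='' (idx 0), next='b' -> output (0, 'b'), add 'b' as idx 2
Step 3: w='b' (idx 2), next='a' -> output (2, 'a'), add 'ba' as idx 3
Step 4: w='a' (idx 1), next='a' -> output (1, 'a'), add 'aa' as idx 4
Step 5: w='ba' (idx 3), next='b' -> output (3, 'b'), add 'bab' as idx 5


Encoded: [(0, 'a'), (0, 'b'), (2, 'a'), (1, 'a'), (3, 'b')]


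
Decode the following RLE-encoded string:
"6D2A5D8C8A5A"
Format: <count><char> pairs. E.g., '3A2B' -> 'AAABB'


Expanding each <count><char> pair:
  6D -> 'DDDDDD'
  2A -> 'AA'
  5D -> 'DDDDD'
  8C -> 'CCCCCCCC'
  8A -> 'AAAAAAAA'
  5A -> 'AAAAA'

Decoded = DDDDDDAADDDDDCCCCCCCCAAAAAAAAAAAAA


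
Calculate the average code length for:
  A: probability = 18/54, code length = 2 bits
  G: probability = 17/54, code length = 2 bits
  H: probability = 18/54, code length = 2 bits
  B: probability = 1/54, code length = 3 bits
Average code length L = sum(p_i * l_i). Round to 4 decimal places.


Weighted contributions p_i * l_i:
  A: (18/54) * 2 = 36/54
  G: (17/54) * 2 = 34/54
  H: (18/54) * 2 = 36/54
  B: (1/54) * 3 = 3/54
Sum = (36 + 34 + 36 + 3)/54 = 109/54

L = 109/54 = 2.0185 bits/symbol


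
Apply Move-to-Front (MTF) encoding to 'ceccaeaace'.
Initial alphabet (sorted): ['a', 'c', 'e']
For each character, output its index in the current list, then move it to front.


MTF encoding:
'c': index 1 in ['a', 'c', 'e'] -> ['c', 'a', 'e']
'e': index 2 in ['c', 'a', 'e'] -> ['e', 'c', 'a']
'c': index 1 in ['e', 'c', 'a'] -> ['c', 'e', 'a']
'c': index 0 in ['c', 'e', 'a'] -> ['c', 'e', 'a']
'a': index 2 in ['c', 'e', 'a'] -> ['a', 'c', 'e']
'e': index 2 in ['a', 'c', 'e'] -> ['e', 'a', 'c']
'a': index 1 in ['e', 'a', 'c'] -> ['a', 'e', 'c']
'a': index 0 in ['a', 'e', 'c'] -> ['a', 'e', 'c']
'c': index 2 in ['a', 'e', 'c'] -> ['c', 'a', 'e']
'e': index 2 in ['c', 'a', 'e'] -> ['e', 'c', 'a']


Output: [1, 2, 1, 0, 2, 2, 1, 0, 2, 2]


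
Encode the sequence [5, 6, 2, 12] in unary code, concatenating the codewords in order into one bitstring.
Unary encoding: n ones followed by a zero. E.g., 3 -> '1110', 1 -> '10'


Encode each number as n ones followed by a terminating 0:
  5 -> 111110 (6 bits)
  6 -> 1111110 (7 bits)
  2 -> 110 (3 bits)
  12 -> 1111111111110 (13 bits)
Total length = 6 + 7 + 3 + 13 = 29 bits.

Unary([5, 6, 2, 12]) = 11111011111101101111111111110 (29 bits)


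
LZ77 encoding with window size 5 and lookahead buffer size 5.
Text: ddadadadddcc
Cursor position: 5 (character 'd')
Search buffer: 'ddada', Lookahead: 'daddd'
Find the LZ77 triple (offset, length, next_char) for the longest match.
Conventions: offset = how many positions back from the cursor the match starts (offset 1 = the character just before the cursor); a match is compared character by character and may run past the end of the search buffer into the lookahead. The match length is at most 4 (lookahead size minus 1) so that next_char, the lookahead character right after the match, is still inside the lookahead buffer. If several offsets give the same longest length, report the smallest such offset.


Try each offset into the search buffer:
  offset=1 (pos 4, char 'a'): match length 0
  offset=2 (pos 3, char 'd'): match length 3
  offset=3 (pos 2, char 'a'): match length 0
  offset=4 (pos 1, char 'd'): match length 3
  offset=5 (pos 0, char 'd'): match length 1
Longest match has length 3, found at offsets 2, 4; take the smallest, offset 2.
next_char = character at position 5 + 3 = 8 -> 'd'

Best match: offset=2, length=3 (matching 'dad' starting at position 3)
LZ77 triple: (2, 3, 'd')


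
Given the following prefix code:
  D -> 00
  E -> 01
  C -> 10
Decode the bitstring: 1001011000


Decoding step by step:
Bits 10 -> C
Bits 01 -> E
Bits 01 -> E
Bits 10 -> C
Bits 00 -> D


Decoded message: CEECD


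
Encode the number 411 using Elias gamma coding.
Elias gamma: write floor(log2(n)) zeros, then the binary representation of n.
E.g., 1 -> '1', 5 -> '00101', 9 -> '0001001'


num_bits = floor(log2(411)) + 1 = 9
leading_zeros = num_bits - 1 = 8
binary(411) = 110011011

Elias gamma(411) = '00000000' + '110011011' = 00000000110011011 (17 bits)


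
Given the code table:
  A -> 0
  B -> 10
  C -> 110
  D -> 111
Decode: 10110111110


Decoding:
10 -> B
110 -> C
111 -> D
110 -> C


Result: BCDC


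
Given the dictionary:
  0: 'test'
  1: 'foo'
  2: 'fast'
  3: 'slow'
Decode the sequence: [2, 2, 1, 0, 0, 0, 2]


Look up each index in the dictionary:
  2 -> 'fast'
  2 -> 'fast'
  1 -> 'foo'
  0 -> 'test'
  0 -> 'test'
  0 -> 'test'
  2 -> 'fast'

Decoded: "fast fast foo test test test fast"


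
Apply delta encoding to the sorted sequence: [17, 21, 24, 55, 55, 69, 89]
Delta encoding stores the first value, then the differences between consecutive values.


First value: 17
Deltas:
  21 - 17 = 4
  24 - 21 = 3
  55 - 24 = 31
  55 - 55 = 0
  69 - 55 = 14
  89 - 69 = 20


Delta encoded: [17, 4, 3, 31, 0, 14, 20]


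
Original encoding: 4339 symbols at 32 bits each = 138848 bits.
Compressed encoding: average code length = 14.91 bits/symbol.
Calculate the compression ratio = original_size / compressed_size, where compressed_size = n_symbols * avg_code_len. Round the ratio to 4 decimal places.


original_size = n_symbols * orig_bits = 4339 * 32 = 138848 bits
compressed_size = n_symbols * avg_code_len = 4339 * 14.91 = 64694.49 bits
ratio = original_size / compressed_size = 138848 / 64694.49 = 2.1462

Compression ratio = 2.1462


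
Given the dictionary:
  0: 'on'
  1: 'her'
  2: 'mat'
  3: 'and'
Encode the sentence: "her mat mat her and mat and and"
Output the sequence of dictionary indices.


Look up each word in the dictionary:
  'her' -> 1
  'mat' -> 2
  'mat' -> 2
  'her' -> 1
  'and' -> 3
  'mat' -> 2
  'and' -> 3
  'and' -> 3

Encoded: [1, 2, 2, 1, 3, 2, 3, 3]


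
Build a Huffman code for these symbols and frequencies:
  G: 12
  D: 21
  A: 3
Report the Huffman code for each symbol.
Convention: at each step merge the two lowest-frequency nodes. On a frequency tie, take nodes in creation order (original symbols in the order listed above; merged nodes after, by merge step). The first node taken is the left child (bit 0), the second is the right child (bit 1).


Huffman tree construction:
Step 1: Merge A(3) + G(12) = 15
Step 2: Merge (A+G)(15) + D(21) = 36
Read each symbol's code off the tree from the root (left child = 0, right child = 1).

Codes:
  G: 01 (length 2)
  D: 1 (length 1)
  A: 00 (length 2)
Average code length: 51/36 = 1.4167 bits/symbol


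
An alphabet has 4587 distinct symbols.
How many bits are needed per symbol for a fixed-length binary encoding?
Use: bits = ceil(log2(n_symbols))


log2(4587) = 12.1633
Bracket: 2^12 = 4096 < 4587 <= 2^13 = 8192
So ceil(log2(4587)) = 13

bits = ceil(log2(4587)) = ceil(12.1633) = 13 bits


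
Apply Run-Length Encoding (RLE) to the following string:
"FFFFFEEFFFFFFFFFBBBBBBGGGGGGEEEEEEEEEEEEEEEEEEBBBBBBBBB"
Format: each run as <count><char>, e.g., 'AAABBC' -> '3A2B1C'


Scanning runs left to right:
  i=0: run of 'F' x 5 -> '5F'
  i=5: run of 'E' x 2 -> '2E'
  i=7: run of 'F' x 9 -> '9F'
  i=16: run of 'B' x 6 -> '6B'
  i=22: run of 'G' x 6 -> '6G'
  i=28: run of 'E' x 18 -> '18E'
  i=46: run of 'B' x 9 -> '9B'

RLE = 5F2E9F6B6G18E9B


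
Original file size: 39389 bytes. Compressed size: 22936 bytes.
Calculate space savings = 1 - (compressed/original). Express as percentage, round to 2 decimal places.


ratio = compressed/original = 22936/39389 = 0.582295
savings = 1 - ratio = 1 - 0.582295 = 0.417705
as a percentage: 0.417705 * 100 = 41.77%

Space savings = 1 - 22936/39389 = 41.77%


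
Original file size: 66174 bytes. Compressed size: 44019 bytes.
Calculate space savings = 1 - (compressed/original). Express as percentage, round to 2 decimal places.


ratio = compressed/original = 44019/66174 = 0.665201
savings = 1 - ratio = 1 - 0.665201 = 0.334799
as a percentage: 0.334799 * 100 = 33.48%

Space savings = 1 - 44019/66174 = 33.48%


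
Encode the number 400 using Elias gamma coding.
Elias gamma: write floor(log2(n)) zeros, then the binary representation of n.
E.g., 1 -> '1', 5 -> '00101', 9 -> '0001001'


num_bits = floor(log2(400)) + 1 = 9
leading_zeros = num_bits - 1 = 8
binary(400) = 110010000

Elias gamma(400) = '00000000' + '110010000' = 00000000110010000 (17 bits)


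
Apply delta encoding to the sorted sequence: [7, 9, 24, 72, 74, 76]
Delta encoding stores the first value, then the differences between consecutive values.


First value: 7
Deltas:
  9 - 7 = 2
  24 - 9 = 15
  72 - 24 = 48
  74 - 72 = 2
  76 - 74 = 2


Delta encoded: [7, 2, 15, 48, 2, 2]


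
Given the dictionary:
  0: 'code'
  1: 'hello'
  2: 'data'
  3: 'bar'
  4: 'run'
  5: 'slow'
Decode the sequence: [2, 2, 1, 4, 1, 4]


Look up each index in the dictionary:
  2 -> 'data'
  2 -> 'data'
  1 -> 'hello'
  4 -> 'run'
  1 -> 'hello'
  4 -> 'run'

Decoded: "data data hello run hello run"


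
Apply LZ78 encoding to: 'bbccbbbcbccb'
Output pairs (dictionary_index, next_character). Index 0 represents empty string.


LZ78 encoding steps:
Dictionary: {0: ''}
Step 1: w='' (idx 0), next='b' -> output (0, 'b'), add 'b' as idx 1
Step 2: w='b' (idx 1), next='c' -> output (1, 'c'), add 'bc' as idx 2
Step 3: w='' (idx 0), next='c' -> output (0, 'c'), add 'c' as idx 3
Step 4: w='b' (idx 1), next='b' -> output (1, 'b'), add 'bb' as idx 4
Step 5: w='bc' (idx 2), next='b' -> output (2, 'b'), add 'bcb' as idx 5
Step 6: w='c' (idx 3), next='c' -> output (3, 'c'), add 'cc' as idx 6
Step 7: w='b' (idx 1), end of input -> output (1, '')


Encoded: [(0, 'b'), (1, 'c'), (0, 'c'), (1, 'b'), (2, 'b'), (3, 'c'), (1, '')]


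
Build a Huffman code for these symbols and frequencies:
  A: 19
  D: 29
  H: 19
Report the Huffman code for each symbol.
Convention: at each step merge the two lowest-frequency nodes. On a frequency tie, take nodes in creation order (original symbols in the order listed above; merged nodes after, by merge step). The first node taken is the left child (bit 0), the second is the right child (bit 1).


Huffman tree construction:
Step 1: Merge A(19) + H(19) = 38
Step 2: Merge D(29) + (A+H)(38) = 67
Read each symbol's code off the tree from the root (left child = 0, right child = 1).

Codes:
  A: 10 (length 2)
  D: 0 (length 1)
  H: 11 (length 2)
Average code length: 105/67 = 1.5672 bits/symbol


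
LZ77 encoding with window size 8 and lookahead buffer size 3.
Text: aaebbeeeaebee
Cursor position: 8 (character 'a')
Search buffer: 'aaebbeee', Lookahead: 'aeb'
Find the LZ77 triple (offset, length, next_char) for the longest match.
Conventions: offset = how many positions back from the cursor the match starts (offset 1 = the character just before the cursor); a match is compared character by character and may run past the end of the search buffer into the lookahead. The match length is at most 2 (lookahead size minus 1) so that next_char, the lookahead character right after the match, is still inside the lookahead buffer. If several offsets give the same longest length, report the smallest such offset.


Try each offset into the search buffer:
  offset=1 (pos 7, char 'e'): match length 0
  offset=2 (pos 6, char 'e'): match length 0
  offset=3 (pos 5, char 'e'): match length 0
  offset=4 (pos 4, char 'b'): match length 0
  offset=5 (pos 3, char 'b'): match length 0
  offset=6 (pos 2, char 'e'): match length 0
  offset=7 (pos 1, char 'a'): match length 2
  offset=8 (pos 0, char 'a'): match length 1
Longest match has length 2 at offset 7.
next_char = character at position 8 + 2 = 10 -> 'b'

Best match: offset=7, length=2 (matching 'ae' starting at position 1)
LZ77 triple: (7, 2, 'b')


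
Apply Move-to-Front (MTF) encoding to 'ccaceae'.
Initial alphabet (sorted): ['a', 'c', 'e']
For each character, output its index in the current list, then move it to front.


MTF encoding:
'c': index 1 in ['a', 'c', 'e'] -> ['c', 'a', 'e']
'c': index 0 in ['c', 'a', 'e'] -> ['c', 'a', 'e']
'a': index 1 in ['c', 'a', 'e'] -> ['a', 'c', 'e']
'c': index 1 in ['a', 'c', 'e'] -> ['c', 'a', 'e']
'e': index 2 in ['c', 'a', 'e'] -> ['e', 'c', 'a']
'a': index 2 in ['e', 'c', 'a'] -> ['a', 'e', 'c']
'e': index 1 in ['a', 'e', 'c'] -> ['e', 'a', 'c']


Output: [1, 0, 1, 1, 2, 2, 1]


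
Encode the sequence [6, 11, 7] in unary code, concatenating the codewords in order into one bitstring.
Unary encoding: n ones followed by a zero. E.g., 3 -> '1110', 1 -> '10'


Encode each number as n ones followed by a terminating 0:
  6 -> 1111110 (7 bits)
  11 -> 111111111110 (12 bits)
  7 -> 11111110 (8 bits)
Total length = 7 + 12 + 8 = 27 bits.

Unary([6, 11, 7]) = 111111011111111111011111110 (27 bits)


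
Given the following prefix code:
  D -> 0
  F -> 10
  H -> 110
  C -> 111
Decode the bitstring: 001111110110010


Decoding step by step:
Bits 0 -> D
Bits 0 -> D
Bits 111 -> C
Bits 111 -> C
Bits 0 -> D
Bits 110 -> H
Bits 0 -> D
Bits 10 -> F


Decoded message: DDCCDHDF


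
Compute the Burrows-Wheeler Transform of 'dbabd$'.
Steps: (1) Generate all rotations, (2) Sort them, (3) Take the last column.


Rotations (sorted):
  0: $dbabd -> last char: d
  1: abd$db -> last char: b
  2: babd$d -> last char: d
  3: bd$dba -> last char: a
  4: d$dbab -> last char: b
  5: dbabd$ -> last char: $


BWT = dbdab$


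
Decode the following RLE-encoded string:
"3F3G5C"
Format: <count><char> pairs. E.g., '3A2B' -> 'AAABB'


Expanding each <count><char> pair:
  3F -> 'FFF'
  3G -> 'GGG'
  5C -> 'CCCCC'

Decoded = FFFGGGCCCCC


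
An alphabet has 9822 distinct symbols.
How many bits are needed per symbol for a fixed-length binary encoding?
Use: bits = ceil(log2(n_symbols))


log2(9822) = 13.2618
Bracket: 2^13 = 8192 < 9822 <= 2^14 = 16384
So ceil(log2(9822)) = 14

bits = ceil(log2(9822)) = ceil(13.2618) = 14 bits


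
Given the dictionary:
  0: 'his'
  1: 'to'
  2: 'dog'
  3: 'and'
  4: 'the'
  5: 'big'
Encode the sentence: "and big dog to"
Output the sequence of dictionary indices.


Look up each word in the dictionary:
  'and' -> 3
  'big' -> 5
  'dog' -> 2
  'to' -> 1

Encoded: [3, 5, 2, 1]


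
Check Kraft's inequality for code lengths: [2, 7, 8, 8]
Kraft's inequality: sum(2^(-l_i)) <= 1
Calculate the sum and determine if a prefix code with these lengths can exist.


Sum = 2^(-2) + 2^(-7) + 2^(-8) + 2^(-8)
    = 0.25 + 0.0078125 + 0.00390625 + 0.00390625
    = 68/256 = 0.265625
Since 0.265625 <= 1, Kraft's inequality IS satisfied.
A prefix code with these lengths CAN exist.

Kraft sum = 0.265625. Satisfied.


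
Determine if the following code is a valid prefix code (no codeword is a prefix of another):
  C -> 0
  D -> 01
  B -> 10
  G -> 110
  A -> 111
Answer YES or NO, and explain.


Checking each pair (does one codeword prefix another?):
  C='0' vs D='01': prefix -- VIOLATION

NO -- this is NOT a valid prefix code. C (0) is a prefix of D (01).


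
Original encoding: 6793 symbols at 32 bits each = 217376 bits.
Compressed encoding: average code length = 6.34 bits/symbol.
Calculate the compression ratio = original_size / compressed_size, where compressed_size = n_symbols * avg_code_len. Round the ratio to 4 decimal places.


original_size = n_symbols * orig_bits = 6793 * 32 = 217376 bits
compressed_size = n_symbols * avg_code_len = 6793 * 6.34 = 43067.62 bits
ratio = original_size / compressed_size = 217376 / 43067.62 = 5.0473

Compression ratio = 5.0473


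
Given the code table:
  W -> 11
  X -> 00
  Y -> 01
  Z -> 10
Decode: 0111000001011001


Decoding:
01 -> Y
11 -> W
00 -> X
00 -> X
01 -> Y
01 -> Y
10 -> Z
01 -> Y


Result: YWXXYYZY


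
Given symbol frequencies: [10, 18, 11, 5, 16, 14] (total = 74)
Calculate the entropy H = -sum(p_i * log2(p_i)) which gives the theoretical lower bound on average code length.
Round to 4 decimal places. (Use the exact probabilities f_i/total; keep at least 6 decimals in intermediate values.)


Per-symbol terms -p_i * log2(p_i) with p_i = f_i/74:
  p = 10/74 = 0.135135: log2(p) = -2.887525, -p*log2(p) = 0.390206
  p = 18/74 = 0.243243: log2(p) = -2.039528, -p*log2(p) = 0.496101
  p = 11/74 = 0.148649: log2(p) = -2.750022, -p*log2(p) = 0.408787
  p = 5/74 = 0.067568: log2(p) = -3.887525, -p*log2(p) = 0.262671
  p = 16/74 = 0.216216: log2(p) = -2.209453, -p*log2(p) = 0.477720
  p = 14/74 = 0.189189: log2(p) = -2.402098, -p*log2(p) = 0.454451
H = 0.390206 + 0.496101 + 0.408787 + 0.262671 + 0.477720 + 0.454451 = 2.489936

H = 2.4899 bits/symbol


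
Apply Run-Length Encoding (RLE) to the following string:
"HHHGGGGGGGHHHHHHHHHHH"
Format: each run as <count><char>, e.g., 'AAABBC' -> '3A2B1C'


Scanning runs left to right:
  i=0: run of 'H' x 3 -> '3H'
  i=3: run of 'G' x 7 -> '7G'
  i=10: run of 'H' x 11 -> '11H'

RLE = 3H7G11H


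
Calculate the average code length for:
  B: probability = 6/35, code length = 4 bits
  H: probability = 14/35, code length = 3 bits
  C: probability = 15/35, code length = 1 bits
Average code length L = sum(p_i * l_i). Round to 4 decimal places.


Weighted contributions p_i * l_i:
  B: (6/35) * 4 = 24/35
  H: (14/35) * 3 = 42/35
  C: (15/35) * 1 = 15/35
Sum = (24 + 42 + 15)/35 = 81/35

L = 81/35 = 2.3143 bits/symbol


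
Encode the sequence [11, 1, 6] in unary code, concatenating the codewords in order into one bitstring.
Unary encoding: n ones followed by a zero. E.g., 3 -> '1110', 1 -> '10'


Encode each number as n ones followed by a terminating 0:
  11 -> 111111111110 (12 bits)
  1 -> 10 (2 bits)
  6 -> 1111110 (7 bits)
Total length = 12 + 2 + 7 = 21 bits.

Unary([11, 1, 6]) = 111111111110101111110 (21 bits)


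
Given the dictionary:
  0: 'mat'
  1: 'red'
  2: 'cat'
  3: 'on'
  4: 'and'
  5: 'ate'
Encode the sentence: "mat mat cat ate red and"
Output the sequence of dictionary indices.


Look up each word in the dictionary:
  'mat' -> 0
  'mat' -> 0
  'cat' -> 2
  'ate' -> 5
  'red' -> 1
  'and' -> 4

Encoded: [0, 0, 2, 5, 1, 4]


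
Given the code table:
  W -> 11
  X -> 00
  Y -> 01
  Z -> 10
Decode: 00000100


Decoding:
00 -> X
00 -> X
01 -> Y
00 -> X


Result: XXYX


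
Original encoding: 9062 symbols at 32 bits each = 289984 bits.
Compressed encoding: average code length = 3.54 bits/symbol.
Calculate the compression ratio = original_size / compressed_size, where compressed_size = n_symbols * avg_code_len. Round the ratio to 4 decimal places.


original_size = n_symbols * orig_bits = 9062 * 32 = 289984 bits
compressed_size = n_symbols * avg_code_len = 9062 * 3.54 = 32079.48 bits
ratio = original_size / compressed_size = 289984 / 32079.48 = 9.0395

Compression ratio = 9.0395


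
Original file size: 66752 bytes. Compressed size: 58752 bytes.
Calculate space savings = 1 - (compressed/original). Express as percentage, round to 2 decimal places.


ratio = compressed/original = 58752/66752 = 0.880153
savings = 1 - ratio = 1 - 0.880153 = 0.119847
as a percentage: 0.119847 * 100 = 11.98%

Space savings = 1 - 58752/66752 = 11.98%


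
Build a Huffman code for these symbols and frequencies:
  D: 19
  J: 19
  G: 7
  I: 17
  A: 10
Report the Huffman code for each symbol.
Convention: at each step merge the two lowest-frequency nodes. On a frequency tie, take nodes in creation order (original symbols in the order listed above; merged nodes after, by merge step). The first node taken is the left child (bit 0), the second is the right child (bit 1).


Huffman tree construction:
Step 1: Merge G(7) + A(10) = 17
Step 2: Merge I(17) + (G+A)(17) = 34
Step 3: Merge D(19) + J(19) = 38
Step 4: Merge (I+(G+A))(34) + (D+J)(38) = 72
Read each symbol's code off the tree from the root (left child = 0, right child = 1).

Codes:
  D: 10 (length 2)
  J: 11 (length 2)
  G: 010 (length 3)
  I: 00 (length 2)
  A: 011 (length 3)
Average code length: 161/72 = 2.2361 bits/symbol


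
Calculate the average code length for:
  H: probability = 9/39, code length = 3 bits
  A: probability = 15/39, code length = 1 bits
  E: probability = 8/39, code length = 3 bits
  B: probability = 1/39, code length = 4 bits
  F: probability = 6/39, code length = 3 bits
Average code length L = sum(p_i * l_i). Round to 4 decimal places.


Weighted contributions p_i * l_i:
  H: (9/39) * 3 = 27/39
  A: (15/39) * 1 = 15/39
  E: (8/39) * 3 = 24/39
  B: (1/39) * 4 = 4/39
  F: (6/39) * 3 = 18/39
Sum = (27 + 15 + 24 + 4 + 18)/39 = 88/39

L = 88/39 = 2.2564 bits/symbol


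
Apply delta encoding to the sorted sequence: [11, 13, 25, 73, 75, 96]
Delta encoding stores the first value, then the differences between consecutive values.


First value: 11
Deltas:
  13 - 11 = 2
  25 - 13 = 12
  73 - 25 = 48
  75 - 73 = 2
  96 - 75 = 21


Delta encoded: [11, 2, 12, 48, 2, 21]


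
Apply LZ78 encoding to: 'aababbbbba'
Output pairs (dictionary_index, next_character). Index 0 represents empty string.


LZ78 encoding steps:
Dictionary: {0: ''}
Step 1: w='' (idx 0), next='a' -> output (0, 'a'), add 'a' as idx 1
Step 2: w='a' (idx 1), next='b' -> output (1, 'b'), add 'ab' as idx 2
Step 3: w='ab' (idx 2), next='b' -> output (2, 'b'), add 'abb' as idx 3
Step 4: w='' (idx 0), next='b' -> output (0, 'b'), add 'b' as idx 4
Step 5: w='b' (idx 4), next='b' -> output (4, 'b'), add 'bb' as idx 5
Step 6: w='a' (idx 1), end of input -> output (1, '')


Encoded: [(0, 'a'), (1, 'b'), (2, 'b'), (0, 'b'), (4, 'b'), (1, '')]


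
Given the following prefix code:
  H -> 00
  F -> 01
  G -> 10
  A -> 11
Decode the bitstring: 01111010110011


Decoding step by step:
Bits 01 -> F
Bits 11 -> A
Bits 10 -> G
Bits 10 -> G
Bits 11 -> A
Bits 00 -> H
Bits 11 -> A


Decoded message: FAGGAHA


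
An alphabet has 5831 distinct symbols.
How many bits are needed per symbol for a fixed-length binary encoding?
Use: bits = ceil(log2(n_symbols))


log2(5831) = 12.5095
Bracket: 2^12 = 4096 < 5831 <= 2^13 = 8192
So ceil(log2(5831)) = 13

bits = ceil(log2(5831)) = ceil(12.5095) = 13 bits


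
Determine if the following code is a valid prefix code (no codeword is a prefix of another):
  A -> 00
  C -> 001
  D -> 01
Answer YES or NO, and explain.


Checking each pair (does one codeword prefix another?):
  A='00' vs C='001': prefix -- VIOLATION

NO -- this is NOT a valid prefix code. A (00) is a prefix of C (001).


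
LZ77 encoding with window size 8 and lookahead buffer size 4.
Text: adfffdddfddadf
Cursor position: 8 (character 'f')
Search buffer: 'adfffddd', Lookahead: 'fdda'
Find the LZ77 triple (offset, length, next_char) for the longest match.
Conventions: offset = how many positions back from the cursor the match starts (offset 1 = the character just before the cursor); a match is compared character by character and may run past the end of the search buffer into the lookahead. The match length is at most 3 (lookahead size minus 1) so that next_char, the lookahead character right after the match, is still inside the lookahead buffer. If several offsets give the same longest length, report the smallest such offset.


Try each offset into the search buffer:
  offset=1 (pos 7, char 'd'): match length 0
  offset=2 (pos 6, char 'd'): match length 0
  offset=3 (pos 5, char 'd'): match length 0
  offset=4 (pos 4, char 'f'): match length 3
  offset=5 (pos 3, char 'f'): match length 1
  offset=6 (pos 2, char 'f'): match length 1
  offset=7 (pos 1, char 'd'): match length 0
  offset=8 (pos 0, char 'a'): match length 0
Longest match has length 3 at offset 4.
next_char = character at position 8 + 3 = 11 -> 'a'

Best match: offset=4, length=3 (matching 'fdd' starting at position 4)
LZ77 triple: (4, 3, 'a')


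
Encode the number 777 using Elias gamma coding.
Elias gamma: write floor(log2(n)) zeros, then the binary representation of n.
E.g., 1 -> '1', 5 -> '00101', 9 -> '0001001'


num_bits = floor(log2(777)) + 1 = 10
leading_zeros = num_bits - 1 = 9
binary(777) = 1100001001

Elias gamma(777) = '000000000' + '1100001001' = 0000000001100001001 (19 bits)


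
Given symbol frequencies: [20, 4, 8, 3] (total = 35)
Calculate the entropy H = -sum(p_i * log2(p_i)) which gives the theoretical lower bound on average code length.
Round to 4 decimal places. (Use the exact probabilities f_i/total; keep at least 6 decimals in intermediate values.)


Per-symbol terms -p_i * log2(p_i) with p_i = f_i/35:
  p = 20/35 = 0.571429: log2(p) = -0.807355, -p*log2(p) = 0.461346
  p = 4/35 = 0.114286: log2(p) = -3.129283, -p*log2(p) = 0.357632
  p = 8/35 = 0.228571: log2(p) = -2.129283, -p*log2(p) = 0.486693
  p = 3/35 = 0.085714: log2(p) = -3.544321, -p*log2(p) = 0.303799
H = 0.461346 + 0.357632 + 0.486693 + 0.303799 = 1.609470

H = 1.6095 bits/symbol


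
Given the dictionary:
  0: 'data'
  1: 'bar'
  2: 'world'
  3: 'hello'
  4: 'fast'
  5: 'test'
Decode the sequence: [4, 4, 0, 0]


Look up each index in the dictionary:
  4 -> 'fast'
  4 -> 'fast'
  0 -> 'data'
  0 -> 'data'

Decoded: "fast fast data data"


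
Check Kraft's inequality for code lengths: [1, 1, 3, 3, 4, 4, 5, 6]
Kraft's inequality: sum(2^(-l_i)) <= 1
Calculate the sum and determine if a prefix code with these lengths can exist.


Sum = 2^(-1) + 2^(-1) + 2^(-3) + 2^(-3) + 2^(-4) + 2^(-4) + 2^(-5) + 2^(-6)
    = 0.5 + 0.5 + 0.125 + 0.125 + 0.0625 + 0.0625 + 0.03125 + 0.015625
    = 91/64 = 1.421875
Since 1.421875 > 1, Kraft's inequality is NOT satisfied.
A prefix code with these lengths CANNOT exist.

Kraft sum = 1.421875. Not satisfied.


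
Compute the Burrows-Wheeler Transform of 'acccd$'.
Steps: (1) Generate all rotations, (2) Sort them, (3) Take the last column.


Rotations (sorted):
  0: $acccd -> last char: d
  1: acccd$ -> last char: $
  2: cccd$a -> last char: a
  3: ccd$ac -> last char: c
  4: cd$acc -> last char: c
  5: d$accc -> last char: c


BWT = d$accc


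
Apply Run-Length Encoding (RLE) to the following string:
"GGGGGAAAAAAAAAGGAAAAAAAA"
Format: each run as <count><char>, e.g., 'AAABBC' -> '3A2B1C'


Scanning runs left to right:
  i=0: run of 'G' x 5 -> '5G'
  i=5: run of 'A' x 9 -> '9A'
  i=14: run of 'G' x 2 -> '2G'
  i=16: run of 'A' x 8 -> '8A'

RLE = 5G9A2G8A


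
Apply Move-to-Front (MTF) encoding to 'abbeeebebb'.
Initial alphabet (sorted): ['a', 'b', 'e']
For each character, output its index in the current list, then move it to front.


MTF encoding:
'a': index 0 in ['a', 'b', 'e'] -> ['a', 'b', 'e']
'b': index 1 in ['a', 'b', 'e'] -> ['b', 'a', 'e']
'b': index 0 in ['b', 'a', 'e'] -> ['b', 'a', 'e']
'e': index 2 in ['b', 'a', 'e'] -> ['e', 'b', 'a']
'e': index 0 in ['e', 'b', 'a'] -> ['e', 'b', 'a']
'e': index 0 in ['e', 'b', 'a'] -> ['e', 'b', 'a']
'b': index 1 in ['e', 'b', 'a'] -> ['b', 'e', 'a']
'e': index 1 in ['b', 'e', 'a'] -> ['e', 'b', 'a']
'b': index 1 in ['e', 'b', 'a'] -> ['b', 'e', 'a']
'b': index 0 in ['b', 'e', 'a'] -> ['b', 'e', 'a']


Output: [0, 1, 0, 2, 0, 0, 1, 1, 1, 0]


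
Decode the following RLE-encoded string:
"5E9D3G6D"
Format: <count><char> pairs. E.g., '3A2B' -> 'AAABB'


Expanding each <count><char> pair:
  5E -> 'EEEEE'
  9D -> 'DDDDDDDDD'
  3G -> 'GGG'
  6D -> 'DDDDDD'

Decoded = EEEEEDDDDDDDDDGGGDDDDDD


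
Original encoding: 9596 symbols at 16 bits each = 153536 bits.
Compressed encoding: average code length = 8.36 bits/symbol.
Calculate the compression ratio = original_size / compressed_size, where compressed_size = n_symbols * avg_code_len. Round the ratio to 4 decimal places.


original_size = n_symbols * orig_bits = 9596 * 16 = 153536 bits
compressed_size = n_symbols * avg_code_len = 9596 * 8.36 = 80222.56 bits
ratio = original_size / compressed_size = 153536 / 80222.56 = 1.9139

Compression ratio = 1.9139


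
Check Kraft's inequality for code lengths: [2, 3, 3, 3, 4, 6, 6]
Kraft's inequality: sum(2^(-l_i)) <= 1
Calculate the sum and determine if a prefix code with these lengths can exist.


Sum = 2^(-2) + 2^(-3) + 2^(-3) + 2^(-3) + 2^(-4) + 2^(-6) + 2^(-6)
    = 0.25 + 0.125 + 0.125 + 0.125 + 0.0625 + 0.015625 + 0.015625
    = 46/64 = 0.71875
Since 0.71875 <= 1, Kraft's inequality IS satisfied.
A prefix code with these lengths CAN exist.

Kraft sum = 0.71875. Satisfied.


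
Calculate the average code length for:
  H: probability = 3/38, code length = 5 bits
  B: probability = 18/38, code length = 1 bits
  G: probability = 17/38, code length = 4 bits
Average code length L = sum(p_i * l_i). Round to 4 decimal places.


Weighted contributions p_i * l_i:
  H: (3/38) * 5 = 15/38
  B: (18/38) * 1 = 18/38
  G: (17/38) * 4 = 68/38
Sum = (15 + 18 + 68)/38 = 101/38

L = 101/38 = 2.6579 bits/symbol


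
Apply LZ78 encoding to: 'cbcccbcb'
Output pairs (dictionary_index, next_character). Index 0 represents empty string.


LZ78 encoding steps:
Dictionary: {0: ''}
Step 1: w='' (idx 0), next='c' -> output (0, 'c'), add 'c' as idx 1
Step 2: w='' (idx 0), next='b' -> output (0, 'b'), add 'b' as idx 2
Step 3: w='c' (idx 1), next='c' -> output (1, 'c'), add 'cc' as idx 3
Step 4: w='c' (idx 1), next='b' -> output (1, 'b'), add 'cb' as idx 4
Step 5: w='cb' (idx 4), end of input -> output (4, '')


Encoded: [(0, 'c'), (0, 'b'), (1, 'c'), (1, 'b'), (4, '')]


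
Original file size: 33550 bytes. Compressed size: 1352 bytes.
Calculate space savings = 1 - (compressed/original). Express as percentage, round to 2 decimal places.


ratio = compressed/original = 1352/33550 = 0.040298
savings = 1 - ratio = 1 - 0.040298 = 0.959702
as a percentage: 0.959702 * 100 = 95.97%

Space savings = 1 - 1352/33550 = 95.97%


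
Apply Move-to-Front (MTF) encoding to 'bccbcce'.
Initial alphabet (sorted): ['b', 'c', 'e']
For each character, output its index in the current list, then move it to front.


MTF encoding:
'b': index 0 in ['b', 'c', 'e'] -> ['b', 'c', 'e']
'c': index 1 in ['b', 'c', 'e'] -> ['c', 'b', 'e']
'c': index 0 in ['c', 'b', 'e'] -> ['c', 'b', 'e']
'b': index 1 in ['c', 'b', 'e'] -> ['b', 'c', 'e']
'c': index 1 in ['b', 'c', 'e'] -> ['c', 'b', 'e']
'c': index 0 in ['c', 'b', 'e'] -> ['c', 'b', 'e']
'e': index 2 in ['c', 'b', 'e'] -> ['e', 'c', 'b']


Output: [0, 1, 0, 1, 1, 0, 2]


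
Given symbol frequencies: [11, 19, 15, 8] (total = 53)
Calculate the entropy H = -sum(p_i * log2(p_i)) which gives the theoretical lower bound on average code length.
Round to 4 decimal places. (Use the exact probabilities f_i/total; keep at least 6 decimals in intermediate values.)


Per-symbol terms -p_i * log2(p_i) with p_i = f_i/53:
  p = 11/53 = 0.207547: log2(p) = -2.268489, -p*log2(p) = 0.470818
  p = 19/53 = 0.358491: log2(p) = -1.479993, -p*log2(p) = 0.530564
  p = 15/53 = 0.283019: log2(p) = -1.821030, -p*log2(p) = 0.515386
  p = 8/53 = 0.150943: log2(p) = -2.727920, -p*log2(p) = 0.411762
H = 0.470818 + 0.530564 + 0.515386 + 0.411762 = 1.928530

H = 1.9285 bits/symbol


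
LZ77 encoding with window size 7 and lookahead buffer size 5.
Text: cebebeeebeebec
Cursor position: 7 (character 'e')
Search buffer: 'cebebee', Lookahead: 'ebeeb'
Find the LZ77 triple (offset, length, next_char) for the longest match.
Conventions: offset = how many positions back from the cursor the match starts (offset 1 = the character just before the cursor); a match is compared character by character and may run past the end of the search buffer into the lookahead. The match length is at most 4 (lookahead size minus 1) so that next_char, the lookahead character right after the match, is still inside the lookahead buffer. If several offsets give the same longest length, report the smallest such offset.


Try each offset into the search buffer:
  offset=1 (pos 6, char 'e'): match length 1
  offset=2 (pos 5, char 'e'): match length 1
  offset=3 (pos 4, char 'b'): match length 0
  offset=4 (pos 3, char 'e'): match length 4
  offset=5 (pos 2, char 'b'): match length 0
  offset=6 (pos 1, char 'e'): match length 3
  offset=7 (pos 0, char 'c'): match length 0
Longest match has length 4 at offset 4.
next_char = character at position 7 + 4 = 11 -> 'b'

Best match: offset=4, length=4 (matching 'ebee' starting at position 3)
LZ77 triple: (4, 4, 'b')


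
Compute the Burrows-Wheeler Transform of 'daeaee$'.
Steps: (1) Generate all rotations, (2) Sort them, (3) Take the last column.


Rotations (sorted):
  0: $daeaee -> last char: e
  1: aeaee$d -> last char: d
  2: aee$dae -> last char: e
  3: daeaee$ -> last char: $
  4: e$daeae -> last char: e
  5: eaee$da -> last char: a
  6: ee$daea -> last char: a


BWT = ede$eaa


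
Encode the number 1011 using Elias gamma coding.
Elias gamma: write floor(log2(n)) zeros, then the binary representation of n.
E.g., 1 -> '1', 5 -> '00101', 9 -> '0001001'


num_bits = floor(log2(1011)) + 1 = 10
leading_zeros = num_bits - 1 = 9
binary(1011) = 1111110011

Elias gamma(1011) = '000000000' + '1111110011' = 0000000001111110011 (19 bits)


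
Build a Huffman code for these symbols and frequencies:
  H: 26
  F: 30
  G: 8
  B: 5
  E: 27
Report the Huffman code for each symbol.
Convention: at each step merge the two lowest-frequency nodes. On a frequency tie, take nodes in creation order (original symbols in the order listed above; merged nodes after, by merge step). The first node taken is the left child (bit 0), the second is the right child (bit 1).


Huffman tree construction:
Step 1: Merge B(5) + G(8) = 13
Step 2: Merge (B+G)(13) + H(26) = 39
Step 3: Merge E(27) + F(30) = 57
Step 4: Merge ((B+G)+H)(39) + (E+F)(57) = 96
Read each symbol's code off the tree from the root (left child = 0, right child = 1).

Codes:
  H: 01 (length 2)
  F: 11 (length 2)
  G: 001 (length 3)
  B: 000 (length 3)
  E: 10 (length 2)
Average code length: 205/96 = 2.1354 bits/symbol


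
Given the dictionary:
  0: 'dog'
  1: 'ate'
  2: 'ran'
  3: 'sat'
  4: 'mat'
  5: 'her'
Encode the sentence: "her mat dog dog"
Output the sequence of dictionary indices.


Look up each word in the dictionary:
  'her' -> 5
  'mat' -> 4
  'dog' -> 0
  'dog' -> 0

Encoded: [5, 4, 0, 0]


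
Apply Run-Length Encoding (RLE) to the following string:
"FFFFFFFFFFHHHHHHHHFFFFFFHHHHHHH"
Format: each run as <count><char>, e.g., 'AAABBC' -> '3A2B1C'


Scanning runs left to right:
  i=0: run of 'F' x 10 -> '10F'
  i=10: run of 'H' x 8 -> '8H'
  i=18: run of 'F' x 6 -> '6F'
  i=24: run of 'H' x 7 -> '7H'

RLE = 10F8H6F7H


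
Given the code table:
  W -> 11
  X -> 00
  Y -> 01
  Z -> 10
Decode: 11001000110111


Decoding:
11 -> W
00 -> X
10 -> Z
00 -> X
11 -> W
01 -> Y
11 -> W


Result: WXZXWYW


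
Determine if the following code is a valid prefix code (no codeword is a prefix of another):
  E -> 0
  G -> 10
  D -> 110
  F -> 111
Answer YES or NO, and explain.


Checking each pair (does one codeword prefix another?):
  E='0' vs G='10': no prefix
  E='0' vs D='110': no prefix
  E='0' vs F='111': no prefix
  G='10' vs E='0': no prefix
  G='10' vs D='110': no prefix
  G='10' vs F='111': no prefix
  D='110' vs E='0': no prefix
  D='110' vs G='10': no prefix
  D='110' vs F='111': no prefix
  F='111' vs E='0': no prefix
  F='111' vs G='10': no prefix
  F='111' vs D='110': no prefix
No violation found over all pairs.

YES -- this is a valid prefix code. No codeword is a prefix of any other codeword.


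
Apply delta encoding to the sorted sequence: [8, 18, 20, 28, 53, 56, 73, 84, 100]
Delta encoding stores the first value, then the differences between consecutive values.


First value: 8
Deltas:
  18 - 8 = 10
  20 - 18 = 2
  28 - 20 = 8
  53 - 28 = 25
  56 - 53 = 3
  73 - 56 = 17
  84 - 73 = 11
  100 - 84 = 16


Delta encoded: [8, 10, 2, 8, 25, 3, 17, 11, 16]


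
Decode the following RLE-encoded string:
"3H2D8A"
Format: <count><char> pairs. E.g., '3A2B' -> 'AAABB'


Expanding each <count><char> pair:
  3H -> 'HHH'
  2D -> 'DD'
  8A -> 'AAAAAAAA'

Decoded = HHHDDAAAAAAAA


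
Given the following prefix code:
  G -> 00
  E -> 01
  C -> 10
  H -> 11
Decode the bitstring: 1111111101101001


Decoding step by step:
Bits 11 -> H
Bits 11 -> H
Bits 11 -> H
Bits 11 -> H
Bits 01 -> E
Bits 10 -> C
Bits 10 -> C
Bits 01 -> E


Decoded message: HHHHECCE


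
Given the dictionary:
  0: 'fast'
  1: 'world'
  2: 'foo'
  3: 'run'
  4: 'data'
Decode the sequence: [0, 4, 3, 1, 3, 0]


Look up each index in the dictionary:
  0 -> 'fast'
  4 -> 'data'
  3 -> 'run'
  1 -> 'world'
  3 -> 'run'
  0 -> 'fast'

Decoded: "fast data run world run fast"


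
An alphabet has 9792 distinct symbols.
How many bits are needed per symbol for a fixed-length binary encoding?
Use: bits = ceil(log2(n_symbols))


log2(9792) = 13.2574
Bracket: 2^13 = 8192 < 9792 <= 2^14 = 16384
So ceil(log2(9792)) = 14

bits = ceil(log2(9792)) = ceil(13.2574) = 14 bits


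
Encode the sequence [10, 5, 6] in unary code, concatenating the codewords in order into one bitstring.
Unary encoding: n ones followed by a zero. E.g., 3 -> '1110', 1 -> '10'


Encode each number as n ones followed by a terminating 0:
  10 -> 11111111110 (11 bits)
  5 -> 111110 (6 bits)
  6 -> 1111110 (7 bits)
Total length = 11 + 6 + 7 = 24 bits.

Unary([10, 5, 6]) = 111111111101111101111110 (24 bits)


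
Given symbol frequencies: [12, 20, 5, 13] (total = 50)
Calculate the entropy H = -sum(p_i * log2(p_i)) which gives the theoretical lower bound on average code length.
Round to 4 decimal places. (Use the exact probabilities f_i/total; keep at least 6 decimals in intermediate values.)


Per-symbol terms -p_i * log2(p_i) with p_i = f_i/50:
  p = 12/50 = 0.240000: log2(p) = -2.058894, -p*log2(p) = 0.494134
  p = 20/50 = 0.400000: log2(p) = -1.321928, -p*log2(p) = 0.528771
  p = 5/50 = 0.100000: log2(p) = -3.321928, -p*log2(p) = 0.332193
  p = 13/50 = 0.260000: log2(p) = -1.943416, -p*log2(p) = 0.505288
H = 0.494134 + 0.528771 + 0.332193 + 0.505288 = 1.860386

H = 1.8604 bits/symbol


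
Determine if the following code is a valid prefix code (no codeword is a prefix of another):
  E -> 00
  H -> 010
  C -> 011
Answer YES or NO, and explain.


Checking each pair (does one codeword prefix another?):
  E='00' vs H='010': no prefix
  E='00' vs C='011': no prefix
  H='010' vs E='00': no prefix
  H='010' vs C='011': no prefix
  C='011' vs E='00': no prefix
  C='011' vs H='010': no prefix
No violation found over all pairs.

YES -- this is a valid prefix code. No codeword is a prefix of any other codeword.


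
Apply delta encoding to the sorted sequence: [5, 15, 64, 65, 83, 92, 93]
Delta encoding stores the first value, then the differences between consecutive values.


First value: 5
Deltas:
  15 - 5 = 10
  64 - 15 = 49
  65 - 64 = 1
  83 - 65 = 18
  92 - 83 = 9
  93 - 92 = 1


Delta encoded: [5, 10, 49, 1, 18, 9, 1]
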